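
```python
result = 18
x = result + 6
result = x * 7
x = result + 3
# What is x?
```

Trace:
`result = 18` → result = 18
`x = result + 6` → x = 24
`result = x * 7` → result = 168
`x = result + 3` → x = 171
So x = 171

Answer: 171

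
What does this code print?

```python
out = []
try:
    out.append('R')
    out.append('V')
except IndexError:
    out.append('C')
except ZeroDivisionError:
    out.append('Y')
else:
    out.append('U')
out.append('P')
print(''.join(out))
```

Execution trace: 'R' (try body) → 'V' (try body, no exception) → 'U' (else) → 'P' (after the try/except). Output: RVUP

Answer: RVUP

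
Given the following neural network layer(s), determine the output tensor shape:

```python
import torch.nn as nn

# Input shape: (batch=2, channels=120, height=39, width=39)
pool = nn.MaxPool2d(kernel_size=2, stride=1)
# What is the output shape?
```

Input: (2, 120, 39, 39) -> Output: (2, 120, 38, 38)

Answer: (2, 120, 38, 38)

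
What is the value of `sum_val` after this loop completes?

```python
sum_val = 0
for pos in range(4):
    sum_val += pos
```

Sum of 0 to 3 = 6
`sum_val` takes the values: 0 → 1 → 3 → 6

Answer: 6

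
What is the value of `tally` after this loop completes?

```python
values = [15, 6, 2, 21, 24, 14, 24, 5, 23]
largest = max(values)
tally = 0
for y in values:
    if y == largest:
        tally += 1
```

Count of max value 24 in [15, 6, 2, 21, 24, 14, 24, 5, 23]
`tally` takes the values: 0 → 1 → 2

Answer: 2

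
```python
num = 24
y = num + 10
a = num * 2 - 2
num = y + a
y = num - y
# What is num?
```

Trace:
`num = 24` → num = 24
`y = num + 10` → y = 34
`a = num * 2 - 2` → a = 46
`num = y + a` → num = 80
`y = num - y` → y = 46
So num = 80

Answer: 80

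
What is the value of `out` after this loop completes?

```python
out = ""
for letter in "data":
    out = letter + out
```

Reverse 'data'
`out` takes the values: "" → "d" → "ad" → "tad" → "atad"

Answer: "atad"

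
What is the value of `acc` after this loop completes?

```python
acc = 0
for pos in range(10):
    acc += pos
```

Sum of 0 to 9 = 45
`acc` takes the values: 0 → 1 → 3 → 6 → 10 → 15 → 21 → 28 → 36 → 45

Answer: 45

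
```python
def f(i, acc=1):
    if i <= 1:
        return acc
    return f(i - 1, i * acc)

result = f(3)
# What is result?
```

Accumulator trace (n, acc): (3, 1) -> (2, 3) -> (1, 6) -> return 6

Answer: 6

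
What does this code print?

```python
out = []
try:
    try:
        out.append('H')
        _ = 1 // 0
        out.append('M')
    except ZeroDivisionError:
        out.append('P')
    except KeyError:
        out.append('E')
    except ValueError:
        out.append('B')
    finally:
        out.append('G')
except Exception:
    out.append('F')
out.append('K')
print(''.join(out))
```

Execution trace: 'H' (inner try body) → 'P' (inner except ZeroDivisionError) → 'G' (inner finally) → 'K' (after the try/except). Output: HPGK

Answer: HPGK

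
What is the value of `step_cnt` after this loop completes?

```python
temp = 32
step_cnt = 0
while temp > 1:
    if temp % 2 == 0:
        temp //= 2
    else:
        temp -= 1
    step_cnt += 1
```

Steps to reduce 32 to 1
`step_cnt` takes the values: 0 → 1 → 2 → 3 → 4 → 5

Answer: 5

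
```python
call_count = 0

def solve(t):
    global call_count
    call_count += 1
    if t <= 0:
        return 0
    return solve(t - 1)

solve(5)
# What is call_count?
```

Linear recursion stepping by 1: 6 calls from t=5 down to ≤0.

Answer: 6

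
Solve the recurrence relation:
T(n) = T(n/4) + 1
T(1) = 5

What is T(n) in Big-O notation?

Each step divides n by 4 and adds 1. After log_4(n) steps we reach T(1)=5. So T(n) = 1·log_4(n) + 5 = O(log n).

Answer: O(log n)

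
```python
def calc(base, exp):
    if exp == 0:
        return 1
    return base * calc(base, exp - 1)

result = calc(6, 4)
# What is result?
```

calc(6, 4) = 6 * 6 * 6 * 6 = 1296

Answer: 1296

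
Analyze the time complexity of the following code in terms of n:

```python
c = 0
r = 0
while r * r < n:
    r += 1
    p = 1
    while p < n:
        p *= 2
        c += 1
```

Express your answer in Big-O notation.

Each loop level contributes: √n × log n. Multiplying the contributions gives O(√n log n).

Answer: O(√n log n)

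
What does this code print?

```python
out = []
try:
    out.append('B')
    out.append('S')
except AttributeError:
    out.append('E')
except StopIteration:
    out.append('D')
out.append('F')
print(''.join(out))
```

Execution trace: 'B' (try body) → 'S' (try body, no exception) → 'F' (after the try/except). Output: BSF

Answer: BSF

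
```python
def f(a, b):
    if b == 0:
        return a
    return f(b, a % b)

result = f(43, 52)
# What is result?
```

f(43, 52) -> f(52, 43) -> f(43, 9) -> f(9, 7) -> f(7, 2) -> f(2, 1) -> f(1, 0) -> 1

Answer: 1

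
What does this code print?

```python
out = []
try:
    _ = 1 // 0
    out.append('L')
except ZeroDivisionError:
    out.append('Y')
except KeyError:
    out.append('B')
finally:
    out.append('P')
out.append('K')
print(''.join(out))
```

Execution trace: 'Y' (except ZeroDivisionError) → 'P' (finally) → 'K' (after the try/except). Output: YPK

Answer: YPK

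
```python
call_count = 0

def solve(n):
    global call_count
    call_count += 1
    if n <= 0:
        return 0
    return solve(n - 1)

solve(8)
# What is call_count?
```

Linear recursion stepping by 1: 9 calls from n=8 down to ≤0.

Answer: 9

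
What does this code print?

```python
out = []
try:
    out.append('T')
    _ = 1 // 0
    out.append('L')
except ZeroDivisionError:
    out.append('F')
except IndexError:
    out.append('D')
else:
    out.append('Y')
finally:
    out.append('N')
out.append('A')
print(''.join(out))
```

Execution trace: 'T' (try body) → 'F' (except ZeroDivisionError) → 'N' (finally) → 'A' (after the try/except). Output: TFNA

Answer: TFNA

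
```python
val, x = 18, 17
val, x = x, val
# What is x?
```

Trace:
`val, x = 18, 17` → val = 18; x = 17
`val, x = x, val` → val = 17; x = 18
So x = 18

Answer: 18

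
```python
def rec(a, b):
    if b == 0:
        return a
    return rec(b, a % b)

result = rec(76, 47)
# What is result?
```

rec(76, 47) -> rec(47, 29) -> rec(29, 18) -> rec(18, 11) -> rec(11, 7) -> rec(7, 4) -> rec(4, 3) -> rec(3, 1) -> rec(1, 0) -> 1

Answer: 1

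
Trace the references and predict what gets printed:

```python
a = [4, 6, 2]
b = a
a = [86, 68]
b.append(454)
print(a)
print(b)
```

Key concept: rebinding vs mutation: a is rebound to a new list, b still points at the original.
Step by step:
`a = [4, 6, 2]` → a = [4, 6, 2]
`b = a` → b = [4, 6, 2] (same object as a)
`a = [86, 68]` → a = [86, 68]
`b.append(454)` → b = [4, 6, 2, 454]
`print(a)` → prints [86, 68]
`print(b)` → prints [4, 6, 2, 454]

Answer:
[86, 68]
[4, 6, 2, 454]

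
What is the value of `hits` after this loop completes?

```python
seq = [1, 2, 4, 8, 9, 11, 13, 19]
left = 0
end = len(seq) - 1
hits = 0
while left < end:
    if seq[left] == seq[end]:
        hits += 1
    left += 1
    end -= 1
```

Count matching pairs from ends
`hits` takes the values: 0

Answer: 0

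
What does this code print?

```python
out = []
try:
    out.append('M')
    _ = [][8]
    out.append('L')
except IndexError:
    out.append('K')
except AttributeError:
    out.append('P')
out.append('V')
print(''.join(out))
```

Execution trace: 'M' (try body) → 'K' (except IndexError) → 'V' (after the try/except). Output: MKV

Answer: MKV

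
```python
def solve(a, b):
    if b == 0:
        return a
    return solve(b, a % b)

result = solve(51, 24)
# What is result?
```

solve(51, 24) -> solve(24, 3) -> solve(3, 0) -> 3

Answer: 3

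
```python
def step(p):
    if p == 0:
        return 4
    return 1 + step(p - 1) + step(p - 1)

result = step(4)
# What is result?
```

step(p) = 1 + 2·step(p-1), step(0)=4. Closed form: (4+1)·2^4 - 1 = 79.

Answer: 79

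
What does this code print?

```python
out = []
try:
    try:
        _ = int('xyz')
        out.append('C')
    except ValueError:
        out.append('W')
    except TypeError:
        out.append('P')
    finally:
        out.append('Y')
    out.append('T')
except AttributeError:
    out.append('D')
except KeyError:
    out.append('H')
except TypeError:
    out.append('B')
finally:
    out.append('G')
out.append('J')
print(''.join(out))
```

Execution trace: 'W' (inner except ValueError) → 'Y' (inner finally) → 'T' (try body, no exception) → 'G' (finally) → 'J' (after the try/except). Output: WYTGJ

Answer: WYTGJ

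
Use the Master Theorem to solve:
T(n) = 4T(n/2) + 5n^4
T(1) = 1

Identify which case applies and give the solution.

a=4, b=2, f(n)=5n^4. log_2(4) = 2. Since c=4 > 2 and the regularity condition holds (4(n/2)^4 = (4/2^4)n^4 with 4/2^4 < 1), Case 3 applies: T(n) = Θ(f(n)) = O(n^4).

Answer: O(n^4) - Case 3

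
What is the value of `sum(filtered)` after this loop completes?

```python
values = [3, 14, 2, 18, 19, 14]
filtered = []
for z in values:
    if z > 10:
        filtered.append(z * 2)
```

Sum of doubled values > 10
`filtered` takes the values: [] → [28] → [28, 36] → [28, 36, 38] → [28, 36, 38, 28]
So `sum(filtered)` = 130

Answer: 130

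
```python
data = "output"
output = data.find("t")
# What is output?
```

Trace:
`data = "output"` → data = 'output'
`output = data.find("t")` → output = 2
So output = 2

Answer: 2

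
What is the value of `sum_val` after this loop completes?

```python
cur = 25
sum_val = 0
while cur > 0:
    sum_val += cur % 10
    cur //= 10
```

Sum digits of 25
`sum_val` takes the values: 0 → 5 → 7

Answer: 7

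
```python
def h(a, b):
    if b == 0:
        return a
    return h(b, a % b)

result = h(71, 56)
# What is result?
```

h(71, 56) -> h(56, 15) -> h(15, 11) -> h(11, 4) -> h(4, 3) -> h(3, 1) -> h(1, 0) -> 1

Answer: 1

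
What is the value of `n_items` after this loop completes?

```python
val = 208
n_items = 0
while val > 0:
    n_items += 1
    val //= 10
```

Count digits by repeated division by 10
`n_items` takes the values: 0 → 1 → 2 → 3

Answer: 3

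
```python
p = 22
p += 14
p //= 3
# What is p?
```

Trace:
`p = 22` → p = 22
`p += 14` → p = 36
`p //= 3` → p = 12
So p = 12

Answer: 12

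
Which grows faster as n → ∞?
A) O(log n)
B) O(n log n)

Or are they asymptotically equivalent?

O(log n) vs O(n log n): Higher order terms dominate.

Answer: B) O(n log n) grows faster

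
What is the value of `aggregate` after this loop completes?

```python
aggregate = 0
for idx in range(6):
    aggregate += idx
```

Sum of 0 to 5 = 15
`aggregate` takes the values: 0 → 1 → 3 → 6 → 10 → 15

Answer: 15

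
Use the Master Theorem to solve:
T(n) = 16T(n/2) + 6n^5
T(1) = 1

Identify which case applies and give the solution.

a=16, b=2, f(n)=6n^5. log_2(16) = 4. Since c=5 > 4 and the regularity condition holds (16(n/2)^5 = (16/2^5)n^5 with 16/2^5 < 1), Case 3 applies: T(n) = Θ(f(n)) = O(n^5).

Answer: O(n^5) - Case 3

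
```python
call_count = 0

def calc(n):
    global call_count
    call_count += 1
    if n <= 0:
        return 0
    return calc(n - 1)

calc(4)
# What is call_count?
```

Linear recursion stepping by 1: 5 calls from n=4 down to ≤0.

Answer: 5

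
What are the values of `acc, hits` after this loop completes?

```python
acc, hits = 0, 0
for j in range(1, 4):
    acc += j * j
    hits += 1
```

Sum of squares and count
`acc, hits` takes the values: (0, 0) → (1, 0) → (1, 1) → (5, 1) → (5, 2) → (14, 2) → (14, 3)

Answer: 14, 3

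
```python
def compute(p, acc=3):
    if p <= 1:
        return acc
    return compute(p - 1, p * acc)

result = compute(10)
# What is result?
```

Accumulator trace (n, acc): (10, 3) -> (9, 30) -> (8, 270) -> (7, 2160) -> (6, 15120) -> (5, 90720) -> (4, 453600) -> (3, 1814400) -> (2, 5443200) -> (1, 10886400) -> return 10886400

Answer: 10886400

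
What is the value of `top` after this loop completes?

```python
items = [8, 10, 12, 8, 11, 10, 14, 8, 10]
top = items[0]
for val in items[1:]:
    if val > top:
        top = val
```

Maximum of [8, 10, 12, 8, 11, 10, 14, 8, 10]
`top` takes the values: 8 → 10 → 12 → 14

Answer: 14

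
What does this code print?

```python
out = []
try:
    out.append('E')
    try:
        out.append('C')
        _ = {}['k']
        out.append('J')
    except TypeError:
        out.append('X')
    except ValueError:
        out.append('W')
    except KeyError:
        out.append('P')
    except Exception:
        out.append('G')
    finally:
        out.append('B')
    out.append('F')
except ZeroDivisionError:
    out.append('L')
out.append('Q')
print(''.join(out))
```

Execution trace: 'E' (try body) → 'C' (inner try body) → 'P' (inner except KeyError) → 'B' (inner finally) → 'F' (try body, no exception) → 'Q' (after the try/except). Output: ECPBFQ

Answer: ECPBFQ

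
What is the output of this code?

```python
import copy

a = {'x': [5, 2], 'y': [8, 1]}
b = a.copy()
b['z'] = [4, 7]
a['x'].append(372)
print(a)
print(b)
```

Key concept: shallow copy of dict with mutable values.
Step by step:
`a = {'x': [5, 2], 'y': [8, 1]}` → a = {'x': [5, 2], 'y': [8, 1]}
`b = a.copy()` → b = {'x': [5, 2], 'y': [8, 1]}
`b['z'] = [4, 7]` → b = {'x': [5, 2], 'y': [8, 1], 'z': [4, 7]}
`a['x'].append(372)` → a = {'x': [5, 2, 372], 'y': [8, 1]}; b = {'x': [5, 2, 372], 'y': [8, 1], 'z': [4, 7]}
`print(a)` → prints {'x': [5, 2, 372], 'y': [8, 1]}
`print(b)` → prints {'x': [5, 2, 372], 'y': [8, 1], 'z': [4, 7]}

Answer:
{'x': [5, 2, 372], 'y': [8, 1]}
{'x': [5, 2, 372], 'y': [8, 1], 'z': [4, 7]}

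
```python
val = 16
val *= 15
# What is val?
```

Trace:
`val = 16` → val = 16
`val *= 15` → val = 240
So val = 240

Answer: 240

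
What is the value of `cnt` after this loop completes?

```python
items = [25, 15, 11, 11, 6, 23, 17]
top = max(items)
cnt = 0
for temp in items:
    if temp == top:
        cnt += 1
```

Count of max value 25 in [25, 15, 11, 11, 6, 23, 17]
`cnt` takes the values: 0 → 1

Answer: 1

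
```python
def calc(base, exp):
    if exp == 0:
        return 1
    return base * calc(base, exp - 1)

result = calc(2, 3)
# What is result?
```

calc(2, 3) = 2 * 2 * 2 = 8

Answer: 8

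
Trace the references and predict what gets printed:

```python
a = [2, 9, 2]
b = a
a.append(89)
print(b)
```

Key concept: basic list aliasing.
Step by step:
`a = [2, 9, 2]` → a = [2, 9, 2]
`b = a` → b = [2, 9, 2] (same object as a)
`a.append(89)` → a = [2, 9, 2, 89] (same object as b); b = [2, 9, 2, 89] (same object as a)
`print(b)` → prints [2, 9, 2, 89]

Answer: [2, 9, 2, 89]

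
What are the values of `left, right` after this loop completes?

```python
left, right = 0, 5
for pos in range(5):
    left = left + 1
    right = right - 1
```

left goes 0→5, right goes 5→0
`left, right` takes the values: (0, 5) → (1, 5) → (1, 4) → (2, 4) → (2, 3) → (3, 3) → (3, 2) → (4, 2) → (4, 1) → (5, 1) → (5, 0)

Answer: 5, 0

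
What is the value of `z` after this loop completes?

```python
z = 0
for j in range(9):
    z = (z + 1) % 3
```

Increment mod 3, 9 times = 0
`z` takes the values: 0 → 1 → 2 → 0 → 1 → 2 → 0 → 1 → 2 → 0

Answer: 0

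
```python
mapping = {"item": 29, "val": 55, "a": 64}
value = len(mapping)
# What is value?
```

Trace:
`mapping = {"item": 29, "val": 55, "a": 64}` → mapping = {'item': 29, 'val': 55, 'a': 64}
`value = len(mapping)` → value = 3
So value = 3

Answer: 3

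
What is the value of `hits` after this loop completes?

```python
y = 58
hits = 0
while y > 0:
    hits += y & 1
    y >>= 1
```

Count set bits in 58 (binary: 0b111010)
`hits` takes the values: 0 → 1 → 2 → 3 → 4

Answer: 4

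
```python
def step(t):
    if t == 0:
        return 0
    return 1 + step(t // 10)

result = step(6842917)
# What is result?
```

Count of digits of 6842917: 7

Answer: 7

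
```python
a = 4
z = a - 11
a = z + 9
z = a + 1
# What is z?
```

Trace:
`a = 4` → a = 4
`z = a - 11` → z = -7
`a = z + 9` → a = 2
`z = a + 1` → z = 3
So z = 3

Answer: 3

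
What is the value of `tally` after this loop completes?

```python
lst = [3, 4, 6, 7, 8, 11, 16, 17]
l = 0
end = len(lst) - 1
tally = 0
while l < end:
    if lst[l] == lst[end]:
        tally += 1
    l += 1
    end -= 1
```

Count matching pairs from ends
`tally` takes the values: 0

Answer: 0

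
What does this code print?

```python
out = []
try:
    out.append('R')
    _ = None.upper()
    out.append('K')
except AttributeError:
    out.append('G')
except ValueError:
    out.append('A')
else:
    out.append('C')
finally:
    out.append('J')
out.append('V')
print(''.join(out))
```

Execution trace: 'R' (try body) → 'G' (except AttributeError) → 'J' (finally) → 'V' (after the try/except). Output: RGJV

Answer: RGJV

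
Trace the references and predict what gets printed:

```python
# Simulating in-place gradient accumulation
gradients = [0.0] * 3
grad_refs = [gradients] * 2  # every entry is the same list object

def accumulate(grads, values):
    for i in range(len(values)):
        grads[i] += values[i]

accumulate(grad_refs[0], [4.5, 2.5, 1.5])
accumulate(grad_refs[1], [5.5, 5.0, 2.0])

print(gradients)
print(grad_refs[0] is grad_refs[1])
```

Key concept: gradient accumulation aliasing.
Step by step:
`gradients = [0.0] * 3` → gradients = [0.0, 0.0, 0.0]
`grad_refs = [gradients] * 2` → grad_refs = [[0.0, 0.0, 0.0], [0.0, 0.0, 0.0]]
`accumulate(grad_refs[0], [4.5, 2.5, 1.5])` → gradients = [4.5, 2.5, 1.5]; grad_refs = [[4.5, 2.5, 1.5], [4.5, 2.5, 1.5]]
`accumulate(grad_refs[1], [5.5, 5.0, 2.0])` → gradients = [10.0, 7.5, 3.5]; grad_refs = [[10.0, 7.5, 3.5], [10.0, 7.5, 3.5]]
`print(gradients)` → prints [10.0, 7.5, 3.5]
`print(grad_refs[0] is grad_refs[1])` → prints True

Answer:
[10.0, 7.5, 3.5]
True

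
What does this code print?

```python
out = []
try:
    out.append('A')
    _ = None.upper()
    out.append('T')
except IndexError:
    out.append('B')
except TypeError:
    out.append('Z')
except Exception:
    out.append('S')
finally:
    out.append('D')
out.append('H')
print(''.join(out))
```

Execution trace: 'A' (try body) → 'S' (except Exception) → 'D' (finally) → 'H' (after the try/except). Output: ASDH

Answer: ASDH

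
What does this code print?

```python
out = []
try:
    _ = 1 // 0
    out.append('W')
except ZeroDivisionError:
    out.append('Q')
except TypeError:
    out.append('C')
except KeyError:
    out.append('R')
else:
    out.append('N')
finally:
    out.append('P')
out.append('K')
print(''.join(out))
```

Execution trace: 'Q' (except ZeroDivisionError) → 'P' (finally) → 'K' (after the try/except). Output: QPK

Answer: QPK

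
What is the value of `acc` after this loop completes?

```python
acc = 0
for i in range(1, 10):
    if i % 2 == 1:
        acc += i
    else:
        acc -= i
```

Add odd, subtract even
`acc` takes the values: 0 → 1 → -1 → 2 → -2 → 3 → -3 → 4 → -4 → 5

Answer: 5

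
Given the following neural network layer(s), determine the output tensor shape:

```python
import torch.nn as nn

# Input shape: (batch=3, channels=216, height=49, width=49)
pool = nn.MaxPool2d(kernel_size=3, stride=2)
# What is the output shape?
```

Input: (3, 216, 49, 49) -> Output: (3, 216, 24, 24)

Answer: (3, 216, 24, 24)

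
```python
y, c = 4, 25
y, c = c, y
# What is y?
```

Trace:
`y, c = 4, 25` → y = 4; c = 25
`y, c = c, y` → y = 25; c = 4
So y = 25

Answer: 25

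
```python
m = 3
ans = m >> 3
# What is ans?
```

Trace:
`m = 3` → m = 3
`ans = m >> 3` → ans = 0
So ans = 0

Answer: 0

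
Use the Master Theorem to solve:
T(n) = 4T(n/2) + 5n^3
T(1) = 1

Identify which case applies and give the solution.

a=4, b=2, f(n)=5n^3. log_2(4) = 2. Since c=3 > 2 and the regularity condition holds (4(n/2)^3 = (4/2^3)n^3 with 4/2^3 < 1), Case 3 applies: T(n) = Θ(f(n)) = O(n^3).

Answer: O(n^3) - Case 3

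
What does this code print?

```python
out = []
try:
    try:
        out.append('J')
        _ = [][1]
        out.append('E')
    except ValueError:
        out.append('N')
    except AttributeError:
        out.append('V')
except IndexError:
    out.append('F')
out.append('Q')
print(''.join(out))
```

Execution trace: 'J' (try body) → 'F' (outer except IndexError) → 'Q' (after the try/except). Output: JFQ

Answer: JFQ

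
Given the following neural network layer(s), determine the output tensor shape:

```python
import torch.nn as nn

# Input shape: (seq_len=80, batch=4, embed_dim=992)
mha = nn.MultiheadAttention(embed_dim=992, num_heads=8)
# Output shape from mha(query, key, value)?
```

Input: (80, 4, 992) -> Output: (80, 4, 992)

Answer: (80, 4, 992)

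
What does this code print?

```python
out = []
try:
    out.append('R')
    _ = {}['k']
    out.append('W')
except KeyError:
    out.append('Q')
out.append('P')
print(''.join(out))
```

Execution trace: 'R' (try body) → 'Q' (except KeyError) → 'P' (after the try/except). Output: RQP

Answer: RQP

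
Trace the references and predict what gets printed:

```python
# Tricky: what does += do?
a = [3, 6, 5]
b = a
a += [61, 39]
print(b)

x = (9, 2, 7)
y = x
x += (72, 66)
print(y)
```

Key concept: += behavior differs for mutable vs immutable.
Step by step:
`a = [3, 6, 5]` → a = [3, 6, 5]
`b = a` → b = [3, 6, 5] (same object as a)
`a += [61, 39]` → a = [3, 6, 5, 61, 39] (same object as b); b = [3, 6, 5, 61, 39] (same object as a)
`print(b)` → prints [3, 6, 5, 61, 39]
`x = (9, 2, 7)` → x = (9, 2, 7)
`y = x` → y = (9, 2, 7)
`x += (72, 66)` → x = (9, 2, 7, 72, 66)
`print(y)` → prints (9, 2, 7)

Answer:
[3, 6, 5, 61, 39]
(9, 2, 7)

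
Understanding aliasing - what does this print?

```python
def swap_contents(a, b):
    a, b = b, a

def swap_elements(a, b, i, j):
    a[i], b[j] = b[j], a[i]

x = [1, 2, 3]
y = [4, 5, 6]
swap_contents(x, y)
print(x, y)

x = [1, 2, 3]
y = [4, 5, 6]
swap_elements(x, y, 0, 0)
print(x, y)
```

Key concept: parameter rebinding vs mutation.
Step by step:
`x = [1, 2, 3]` → x = [1, 2, 3]
`y = [4, 5, 6]` → y = [4, 5, 6]
`swap_contents(x, y)` → no visible change to tracked variables
`print(x, y)` → prints [1, 2, 3] [4, 5, 6]
`x = [1, 2, 3]` → x = [1, 2, 3]
`y = [4, 5, 6]` → y = [4, 5, 6]
`swap_elements(x, y, 0, 0)` → x = [4, 2, 3]; y = [1, 5, 6]
`print(x, y)` → prints [4, 2, 3] [1, 5, 6]

Answer:
[1, 2, 3] [4, 5, 6]
[4, 2, 3] [1, 5, 6]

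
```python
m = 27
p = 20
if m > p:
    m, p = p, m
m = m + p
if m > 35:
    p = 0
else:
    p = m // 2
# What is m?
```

Trace:
`m = 27` → m = 27
`p = 20` → p = 20
`if m > p: ...` → m > p is True → m = 20; p = 27
`m = m + p` → m = 47
`if m > 35: ...` → m > 35 is True → p = 0
So m = 47

Answer: 47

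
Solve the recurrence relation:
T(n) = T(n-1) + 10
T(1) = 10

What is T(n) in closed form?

Unrolling: T(n) = T(1) + 10·(n-1) = 10 + 10(n-1) = 10n.

Answer: T(n) = 10n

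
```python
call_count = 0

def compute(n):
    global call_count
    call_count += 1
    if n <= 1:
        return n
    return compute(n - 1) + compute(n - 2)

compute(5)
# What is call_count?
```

Calls(n) = 1 + Calls(n-1) + Calls(n-2); Calls(0)=Calls(1)=1. For n=5 this gives 15.

Answer: 15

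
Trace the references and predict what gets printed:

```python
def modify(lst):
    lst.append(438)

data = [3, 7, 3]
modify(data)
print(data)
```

Key concept: function modifies passed list.
Step by step:
`data = [3, 7, 3]` → data = [3, 7, 3]
`modify(data)` → data = [3, 7, 3, 438]
`print(data)` → prints [3, 7, 3, 438]

Answer: [3, 7, 3, 438]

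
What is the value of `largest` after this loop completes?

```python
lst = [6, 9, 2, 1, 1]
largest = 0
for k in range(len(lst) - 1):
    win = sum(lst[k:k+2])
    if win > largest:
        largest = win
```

Max sum of 2-element window in [6, 9, 2, 1, 1]
`largest` takes the values: 0 → 15

Answer: 15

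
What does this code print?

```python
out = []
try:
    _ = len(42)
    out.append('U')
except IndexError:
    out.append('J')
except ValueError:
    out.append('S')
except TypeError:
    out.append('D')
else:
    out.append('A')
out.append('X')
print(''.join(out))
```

Execution trace: 'D' (except TypeError) → 'X' (after the try/except). Output: DX

Answer: DX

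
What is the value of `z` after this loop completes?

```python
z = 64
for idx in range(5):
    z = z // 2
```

Halve 5 times: 64 // 2^5 = 2
`z` takes the values: 64 → 32 → 16 → 8 → 4 → 2

Answer: 2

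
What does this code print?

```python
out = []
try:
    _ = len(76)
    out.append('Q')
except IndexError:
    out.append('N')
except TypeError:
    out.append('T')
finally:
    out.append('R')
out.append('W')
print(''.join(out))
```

Execution trace: 'T' (except TypeError) → 'R' (finally) → 'W' (after the try/except). Output: TRW

Answer: TRW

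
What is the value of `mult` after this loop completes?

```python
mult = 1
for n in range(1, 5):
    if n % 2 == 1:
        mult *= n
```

Product of odd numbers 1 to 4
`mult` takes the values: 1 → 3

Answer: 3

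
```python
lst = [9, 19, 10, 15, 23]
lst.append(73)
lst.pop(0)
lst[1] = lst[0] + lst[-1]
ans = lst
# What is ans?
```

Trace:
`lst = [9, 19, 10, 15, 23]` → lst = [9, 19, 10, 15, 23]
`lst.append(73)` → lst = [9, 19, 10, 15, 23, 73]
`lst.pop(0)` → lst = [19, 10, 15, 23, 73]
`lst[1] = lst[0] + lst[-1]` → lst = [19, 92, 15, 23, 73]
`ans = lst` → ans = [19, 92, 15, 23, 73]
So ans = [19, 92, 15, 23, 73]

Answer: [19, 92, 15, 23, 73]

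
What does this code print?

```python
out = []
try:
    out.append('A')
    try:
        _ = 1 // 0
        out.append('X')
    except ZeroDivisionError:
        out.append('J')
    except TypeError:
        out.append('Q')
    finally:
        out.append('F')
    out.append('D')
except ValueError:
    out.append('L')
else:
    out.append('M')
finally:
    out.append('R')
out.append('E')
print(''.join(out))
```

Execution trace: 'A' (try body) → 'J' (inner except ZeroDivisionError) → 'F' (inner finally) → 'D' (try body, no exception) → 'M' (else) → 'R' (finally) → 'E' (after the try/except). Output: AJFDMRE

Answer: AJFDMRE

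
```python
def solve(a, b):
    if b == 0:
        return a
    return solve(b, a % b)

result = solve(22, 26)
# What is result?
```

solve(22, 26) -> solve(26, 22) -> solve(22, 4) -> solve(4, 2) -> solve(2, 0) -> 2

Answer: 2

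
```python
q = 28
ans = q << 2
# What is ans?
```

Trace:
`q = 28` → q = 28
`ans = q << 2` → ans = 112
So ans = 112

Answer: 112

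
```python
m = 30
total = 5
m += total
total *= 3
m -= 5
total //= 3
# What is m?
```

Trace:
`m = 30` → m = 30
`total = 5` → total = 5
`m += total` → m = 35
`total *= 3` → total = 15
`m -= 5` → m = 30
`total //= 3` → total = 5
So m = 30

Answer: 30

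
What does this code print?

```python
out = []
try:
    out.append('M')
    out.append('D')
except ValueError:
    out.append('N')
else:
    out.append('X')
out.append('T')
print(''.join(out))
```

Execution trace: 'M' (try body) → 'D' (try body, no exception) → 'X' (else) → 'T' (after the try/except). Output: MDXT

Answer: MDXT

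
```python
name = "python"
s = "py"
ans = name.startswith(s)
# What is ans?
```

Trace:
`name = "python"` → name = 'python'
`s = "py"` → s = 'py'
`ans = name.startswith(s)` → ans = True
So ans = True

Answer: True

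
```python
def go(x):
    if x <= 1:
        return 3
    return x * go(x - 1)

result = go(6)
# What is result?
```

go(6) = 6 * 5 * 4 * 3 * 2 * 3 = 2160

Answer: 2160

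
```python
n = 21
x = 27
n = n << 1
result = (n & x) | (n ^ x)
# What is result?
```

Trace:
`n = 21` → n = 21
`x = 27` → x = 27
`n = n << 1` → n = 42
`result = (n & x) | (n ^ x)` → result = 59
So result = 59

Answer: 59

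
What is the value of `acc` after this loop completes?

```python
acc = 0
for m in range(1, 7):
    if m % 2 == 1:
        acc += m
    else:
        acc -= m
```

Add odd, subtract even
`acc` takes the values: 0 → 1 → -1 → 2 → -2 → 3 → -3

Answer: -3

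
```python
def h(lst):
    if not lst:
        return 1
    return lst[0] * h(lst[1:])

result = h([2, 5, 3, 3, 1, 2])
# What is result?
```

Product over [2, 5, 3, 3, 1, 2] = 2 * 5 * 3 * 3 * 1 * 2 = 180

Answer: 180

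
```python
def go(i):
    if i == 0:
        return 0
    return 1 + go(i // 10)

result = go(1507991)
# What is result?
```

Count of digits of 1507991: 7

Answer: 7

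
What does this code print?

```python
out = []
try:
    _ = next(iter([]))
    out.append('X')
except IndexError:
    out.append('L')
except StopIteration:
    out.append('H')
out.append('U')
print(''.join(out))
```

Execution trace: 'H' (except StopIteration) → 'U' (after the try/except). Output: HU

Answer: HU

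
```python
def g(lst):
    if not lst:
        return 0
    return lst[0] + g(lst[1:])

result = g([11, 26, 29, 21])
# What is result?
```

11 + 26 + 29 + 21 + 0 = 87

Answer: 87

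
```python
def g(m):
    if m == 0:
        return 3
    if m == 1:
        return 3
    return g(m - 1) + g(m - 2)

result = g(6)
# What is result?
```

Build up from base cases: g(0)=3, g(1)=3, g(2)=6, g(3)=9, g(4)=15, g(5)=24, g(6)=39

Answer: 39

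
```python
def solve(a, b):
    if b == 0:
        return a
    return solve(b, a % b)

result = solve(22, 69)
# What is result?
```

solve(22, 69) -> solve(69, 22) -> solve(22, 3) -> solve(3, 1) -> solve(1, 0) -> 1

Answer: 1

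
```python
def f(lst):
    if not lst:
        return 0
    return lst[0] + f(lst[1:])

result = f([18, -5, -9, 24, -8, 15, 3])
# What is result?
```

18 + (-5) + (-9) + 24 + (-8) + 15 + 3 + 0 = 38

Answer: 38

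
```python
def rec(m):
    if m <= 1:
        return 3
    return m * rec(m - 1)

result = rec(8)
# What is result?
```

rec(8) = 8 * 7 * 6 * 5 * 4 * 3 * 2 * 3 = 120960

Answer: 120960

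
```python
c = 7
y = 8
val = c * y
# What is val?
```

Trace:
`c = 7` → c = 7
`y = 8` → y = 8
`val = c * y` → val = 56
So val = 56

Answer: 56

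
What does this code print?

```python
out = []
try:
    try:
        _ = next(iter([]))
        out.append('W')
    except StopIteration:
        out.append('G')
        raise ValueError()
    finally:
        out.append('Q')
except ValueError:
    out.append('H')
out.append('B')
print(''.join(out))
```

Execution trace: 'G' (except StopIteration) → 'Q' (finally) → 'H' (outer except ValueError) → 'B' (after the try/except). Output: GQHB

Answer: GQHB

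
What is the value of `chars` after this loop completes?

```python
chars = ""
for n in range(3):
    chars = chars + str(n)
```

Concatenate digits 0 to 2
`chars` takes the values: "" → "0" → "01" → "012"

Answer: "012"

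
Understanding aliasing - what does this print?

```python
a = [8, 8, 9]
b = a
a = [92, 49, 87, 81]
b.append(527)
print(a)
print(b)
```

Key concept: rebinding vs mutation: a is rebound to a new list, b still points at the original.
Step by step:
`a = [8, 8, 9]` → a = [8, 8, 9]
`b = a` → b = [8, 8, 9] (same object as a)
`a = [92, 49, 87, 81]` → a = [92, 49, 87, 81]
`b.append(527)` → b = [8, 8, 9, 527]
`print(a)` → prints [92, 49, 87, 81]
`print(b)` → prints [8, 8, 9, 527]

Answer:
[92, 49, 87, 81]
[8, 8, 9, 527]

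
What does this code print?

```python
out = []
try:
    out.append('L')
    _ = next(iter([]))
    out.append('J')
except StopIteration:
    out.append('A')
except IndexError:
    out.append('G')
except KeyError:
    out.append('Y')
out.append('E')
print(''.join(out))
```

Execution trace: 'L' (try body) → 'A' (except StopIteration) → 'E' (after the try/except). Output: LAE

Answer: LAE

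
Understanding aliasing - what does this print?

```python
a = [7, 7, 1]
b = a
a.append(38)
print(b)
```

Key concept: basic list aliasing.
Step by step:
`a = [7, 7, 1]` → a = [7, 7, 1]
`b = a` → b = [7, 7, 1] (same object as a)
`a.append(38)` → a = [7, 7, 1, 38] (same object as b); b = [7, 7, 1, 38] (same object as a)
`print(b)` → prints [7, 7, 1, 38]

Answer: [7, 7, 1, 38]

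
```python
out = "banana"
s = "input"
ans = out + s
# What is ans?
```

Trace:
`out = "banana"` → out = 'banana'
`s = "input"` → s = 'input'
`ans = out + s` → ans = 'bananainput'
So ans = 'bananainput'

Answer: 'bananainput'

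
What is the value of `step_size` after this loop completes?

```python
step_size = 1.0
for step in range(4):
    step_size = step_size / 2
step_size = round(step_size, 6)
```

Halving LR 4 times: 1 / 2^4
`step_size` takes the values: 1.0 → 0.5 → 0.25 → 0.125 → 0.0625

Answer: 0.0625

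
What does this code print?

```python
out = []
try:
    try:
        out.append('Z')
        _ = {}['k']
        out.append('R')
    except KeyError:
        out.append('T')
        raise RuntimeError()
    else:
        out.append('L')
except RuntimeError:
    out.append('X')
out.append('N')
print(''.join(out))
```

Execution trace: 'Z' (inner try body) → 'T' (inner except KeyError) → 'X' (outer except RuntimeError) → 'N' (after the try/except). Output: ZTXN

Answer: ZTXN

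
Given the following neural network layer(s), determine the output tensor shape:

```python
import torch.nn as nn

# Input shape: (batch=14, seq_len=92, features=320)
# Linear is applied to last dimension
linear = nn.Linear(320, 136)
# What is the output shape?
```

Input: (14, 92, 320) -> Output: (14, 92, 136)

Answer: (14, 92, 136)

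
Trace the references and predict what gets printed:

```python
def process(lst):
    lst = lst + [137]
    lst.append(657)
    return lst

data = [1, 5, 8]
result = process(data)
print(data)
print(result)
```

Key concept: rebinding parameter vs mutation.
Step by step:
`data = [1, 5, 8]` → data = [1, 5, 8]
`result = process(data)` → result = [1, 5, 8, 137, 657]
`print(data)` → prints [1, 5, 8]
`print(result)` → prints [1, 5, 8, 137, 657]

Answer:
[1, 5, 8]
[1, 5, 8, 137, 657]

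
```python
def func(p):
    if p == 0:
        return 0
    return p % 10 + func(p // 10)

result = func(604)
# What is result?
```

Sum of digits of 604: 4 + 0 + 6 = 10

Answer: 10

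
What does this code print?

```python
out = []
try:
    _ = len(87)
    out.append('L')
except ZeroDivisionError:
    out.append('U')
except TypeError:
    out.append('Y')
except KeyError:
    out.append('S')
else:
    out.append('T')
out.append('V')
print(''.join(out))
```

Execution trace: 'Y' (except TypeError) → 'V' (after the try/except). Output: YV

Answer: YV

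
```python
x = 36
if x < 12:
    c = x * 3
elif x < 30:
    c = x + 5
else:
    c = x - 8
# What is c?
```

Trace:
`x = 36` → x = 36
`if x < 12: ...` → x < 12 is False, x < 30 is False, take else branch → c = 28
So c = 28

Answer: 28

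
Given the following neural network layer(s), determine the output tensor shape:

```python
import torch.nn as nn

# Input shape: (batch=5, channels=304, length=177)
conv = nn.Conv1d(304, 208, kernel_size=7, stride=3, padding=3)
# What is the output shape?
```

Input: (5, 304, 177) -> Output: (5, 208, 59)

Answer: (5, 208, 59)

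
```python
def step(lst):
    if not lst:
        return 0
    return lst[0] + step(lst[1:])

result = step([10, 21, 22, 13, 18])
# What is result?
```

10 + 21 + 22 + 13 + 18 + 0 = 84

Answer: 84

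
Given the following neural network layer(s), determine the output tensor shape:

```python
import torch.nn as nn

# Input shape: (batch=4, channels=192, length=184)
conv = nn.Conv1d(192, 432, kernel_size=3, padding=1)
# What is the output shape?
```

Input: (4, 192, 184) -> Output: (4, 432, 184)

Answer: (4, 432, 184)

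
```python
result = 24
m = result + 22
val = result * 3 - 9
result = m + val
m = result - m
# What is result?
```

Trace:
`result = 24` → result = 24
`m = result + 22` → m = 46
`val = result * 3 - 9` → val = 63
`result = m + val` → result = 109
`m = result - m` → m = 63
So result = 109

Answer: 109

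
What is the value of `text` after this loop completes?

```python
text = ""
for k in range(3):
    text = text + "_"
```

Repeat '_' 3 times
`text` takes the values: "" → "_" → "__" → "___"

Answer: "___"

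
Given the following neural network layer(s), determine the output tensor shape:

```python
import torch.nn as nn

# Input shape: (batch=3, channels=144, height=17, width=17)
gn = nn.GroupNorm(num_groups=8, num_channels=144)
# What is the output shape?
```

Input: (3, 144, 17, 17) -> Output: (3, 144, 17, 17)

Answer: (3, 144, 17, 17)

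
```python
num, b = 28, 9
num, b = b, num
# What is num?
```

Trace:
`num, b = 28, 9` → num = 28; b = 9
`num, b = b, num` → num = 9; b = 28
So num = 9

Answer: 9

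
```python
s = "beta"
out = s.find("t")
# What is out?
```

Trace:
`s = "beta"` → s = 'beta'
`out = s.find("t")` → out = 2
So out = 2

Answer: 2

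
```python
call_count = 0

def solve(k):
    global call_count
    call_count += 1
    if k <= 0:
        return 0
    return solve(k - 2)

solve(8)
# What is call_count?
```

Linear recursion stepping by 2: 5 calls from k=8 down to ≤0.

Answer: 5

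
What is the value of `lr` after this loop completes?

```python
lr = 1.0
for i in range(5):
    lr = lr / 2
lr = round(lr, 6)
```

Halving LR 5 times: 1 / 2^5
`lr` takes the values: 1.0 → 0.5 → 0.25 → 0.125 → 0.0625 → 0.03125

Answer: 0.03125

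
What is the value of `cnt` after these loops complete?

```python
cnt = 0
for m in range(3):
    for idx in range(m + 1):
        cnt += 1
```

Triangle: 1 + 2 + ... + 3
`cnt` takes the values: 0 → 1 → 2 → 3 → 4 → 5 → 6

Answer: 6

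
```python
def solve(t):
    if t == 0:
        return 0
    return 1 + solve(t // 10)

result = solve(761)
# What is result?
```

Count of digits of 761: 3

Answer: 3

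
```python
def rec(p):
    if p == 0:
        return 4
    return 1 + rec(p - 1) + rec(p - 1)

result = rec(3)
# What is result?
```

rec(p) = 1 + 2·rec(p-1), rec(0)=4. Closed form: (4+1)·2^3 - 1 = 39.

Answer: 39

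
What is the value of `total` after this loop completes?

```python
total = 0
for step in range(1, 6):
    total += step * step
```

Sum of squares 1² to 5² = 55
`total` takes the values: 0 → 1 → 5 → 14 → 30 → 55

Answer: 55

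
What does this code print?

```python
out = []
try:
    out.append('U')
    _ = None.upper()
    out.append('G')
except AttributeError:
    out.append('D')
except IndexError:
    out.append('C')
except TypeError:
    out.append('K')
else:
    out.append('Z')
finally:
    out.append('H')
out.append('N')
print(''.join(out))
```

Execution trace: 'U' (try body) → 'D' (except AttributeError) → 'H' (finally) → 'N' (after the try/except). Output: UDHN

Answer: UDHN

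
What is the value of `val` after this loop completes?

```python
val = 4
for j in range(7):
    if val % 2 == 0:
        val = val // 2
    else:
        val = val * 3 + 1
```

Collatz-style transformation from 4
`val` takes the values: 4 → 2 → 1 → 4 → 2 → 1 → 4 → 2

Answer: 2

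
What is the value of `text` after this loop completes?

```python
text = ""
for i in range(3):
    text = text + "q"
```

Repeat 'q' 3 times
`text` takes the values: "" → "q" → "qq" → "qqq"

Answer: "qqq"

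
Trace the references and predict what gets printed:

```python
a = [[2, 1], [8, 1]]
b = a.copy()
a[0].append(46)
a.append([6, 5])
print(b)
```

Key concept: shallow copy with nested lists.
Step by step:
`a = [[2, 1], [8, 1]]` → a = [[2, 1], [8, 1]]
`b = a.copy()` → b = [[2, 1], [8, 1]]
`a[0].append(46)` → a = [[2, 1, 46], [8, 1]]; b = [[2, 1, 46], [8, 1]]
`a.append([6, 5])` → a = [[2, 1, 46], [8, 1], [6, 5]]
`print(b)` → prints [[2, 1, 46], [8, 1]]

Answer: [[2, 1, 46], [8, 1]]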